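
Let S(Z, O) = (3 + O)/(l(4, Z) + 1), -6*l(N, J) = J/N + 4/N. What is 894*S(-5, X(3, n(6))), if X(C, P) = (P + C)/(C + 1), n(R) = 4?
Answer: 101916/25 ≈ 4076.6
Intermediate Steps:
l(N, J) = -2/(3*N) - J/(6*N) (l(N, J) = -(J/N + 4/N)/6 = -(4/N + J/N)/6 = -2/(3*N) - J/(6*N))
X(C, P) = (C + P)/(1 + C)
S(Z, O) = (3 + O)/(⅚ - Z/24) (S(Z, O) = (3 + O)/((⅙)*(-4 - Z)/4 + 1) = (3 + O)/((⅙)*(¼)*(-4 - Z) + 1) = (3 + O)/((-⅙ - Z/24) + 1) = (3 + O)/(⅚ - Z/24))
894*S(-5, X(3, n(6))) = 894*(24*(-3 - (3 + 4)/(1 + 3))/(-20 - 5)) = 894*(24*(-3 - 7/4)/(-25)) = 894*(24*(-1/25)*(-3 - 7/4)) = 894*(24*(-1/25)*(-19/4)) = 894*(114/25) = 101916/25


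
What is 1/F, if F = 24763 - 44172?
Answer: -1/19409 ≈ -5.1523e-5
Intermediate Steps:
F = -19409
1/F = 1/(-19409) = -1/19409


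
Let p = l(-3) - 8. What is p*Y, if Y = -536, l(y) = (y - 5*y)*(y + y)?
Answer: 42880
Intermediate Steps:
l(y) = -8*y² (l(y) = (-4*y)*(2*y) = -8*y²)
p = -80 (p = -8*(-3)² - 8 = -8*9 - 8 = -72 - 8 = -80)
p*Y = -80*(-536) = 42880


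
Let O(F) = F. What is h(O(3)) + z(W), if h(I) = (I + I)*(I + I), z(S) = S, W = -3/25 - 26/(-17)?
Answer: 15899/425 ≈ 37.409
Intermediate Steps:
W = 599/425 (W = -3*1/25 - 26*(-1/17) = -3/25 + 26/17 = 599/425 ≈ 1.4094)
h(I) = 4*I**2 (h(I) = (2*I)*(2*I) = 4*I**2)
h(O(3)) + z(W) = 4*3**2 + 599/425 = 4*9 + 599/425 = 36 + 599/425 = 15899/425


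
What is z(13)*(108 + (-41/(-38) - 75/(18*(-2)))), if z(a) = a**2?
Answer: 4283305/228 ≈ 18786.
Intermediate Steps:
z(13)*(108 + (-41/(-38) - 75/(18*(-2)))) = 13**2*(108 + (-41/(-38) - 75/(18*(-2)))) = 169*(108 + (-41*(-1/38) - 75/(-36))) = 169*(108 + (41/38 - 75*(-1/36))) = 169*(108 + (41/38 + 25/12)) = 169*(108 + 721/228) = 169*(25345/228) = 4283305/228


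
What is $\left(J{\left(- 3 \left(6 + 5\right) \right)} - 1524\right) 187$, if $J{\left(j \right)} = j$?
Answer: $-291159$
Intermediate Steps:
$\left(J{\left(- 3 \left(6 + 5\right) \right)} - 1524\right) 187 = \left(- 3 \left(6 + 5\right) - 1524\right) 187 = \left(\left(-3\right) 11 - 1524\right) 187 = \left(-33 - 1524\right) 187 = \left(-1557\right) 187 = -291159$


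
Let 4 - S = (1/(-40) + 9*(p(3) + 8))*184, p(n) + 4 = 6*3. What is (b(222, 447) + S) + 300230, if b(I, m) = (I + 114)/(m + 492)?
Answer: 412857889/1565 ≈ 2.6381e+5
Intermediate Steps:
p(n) = 14 (p(n) = -4 + 6*3 = -4 + 18 = 14)
b(I, m) = (114 + I)/(492 + m)
S = -182117/5 (S = 4 - (1/(-40) + 9*(14 + 8))*184 = 4 - (-1/40 + 9*22)*184 = 4 - (-1/40 + 198)*184 = 4 - 7919*184/40 = 4 - 1*182137/5 = 4 - 182137/5 = -182117/5 ≈ -36423.)
(b(222, 447) + S) + 300230 = ((114 + 222)/(492 + 447) - 182117/5) + 300230 = (336/939 - 182117/5) + 300230 = ((1/939)*336 - 182117/5) + 300230 = (112/313 - 182117/5) + 300230 = -57002061/1565 + 300230 = 412857889/1565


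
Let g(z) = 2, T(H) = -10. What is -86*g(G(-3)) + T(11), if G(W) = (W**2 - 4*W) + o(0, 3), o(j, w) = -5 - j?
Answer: -182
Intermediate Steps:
G(W) = -5 + W**2 - 4*W (G(W) = (W**2 - 4*W) + (-5 - 1*0) = (W**2 - 4*W) + (-5 + 0) = (W**2 - 4*W) - 5 = -5 + W**2 - 4*W)
-86*g(G(-3)) + T(11) = -86*2 - 10 = -172 - 10 = -182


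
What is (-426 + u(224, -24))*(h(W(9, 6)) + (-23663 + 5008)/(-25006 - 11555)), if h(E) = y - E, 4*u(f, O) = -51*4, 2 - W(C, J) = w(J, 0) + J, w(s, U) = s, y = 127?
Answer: -114196344/1741 ≈ -65592.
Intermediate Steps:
W(C, J) = 2 - 2*J (W(C, J) = 2 - (J + J) = 2 - 2*J)
u(f, O) = -51 (u(f, O) = (-51*4)/4 = (¼)*(-204) = -51)
h(E) = 127 - E
(-426 + u(224, -24))*(h(W(9, 6)) + (-23663 + 5008)/(-25006 - 11555)) = (-426 - 51)*((127 - (2 - 2*6)) + (-23663 + 5008)/(-25006 - 11555)) = -477*((127 - (2 - 12)) - 18655/(-36561)) = -477*((127 - 1*(-10)) - 18655*(-1/36561)) = -477*((127 + 10) + 2665/5223) = -477*(137 + 2665/5223) = -477*718216/5223 = -114196344/1741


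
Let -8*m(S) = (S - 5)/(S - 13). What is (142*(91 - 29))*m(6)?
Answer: 2201/14 ≈ 157.21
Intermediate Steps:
m(S) = -(-5 + S)/(8*(-13 + S)) (m(S) = -(S - 5)/(8*(S - 13)) = -(-5 + S)/(8*(-13 + S)))
(142*(91 - 29))*m(6) = (142*(91 - 29))*((5 - 1*6)/(8*(-13 + 6))) = (142*62)*((⅛)*(5 - 6)/(-7)) = 8804*((⅛)*(-⅐)*(-1)) = 8804*(1/56) = 2201/14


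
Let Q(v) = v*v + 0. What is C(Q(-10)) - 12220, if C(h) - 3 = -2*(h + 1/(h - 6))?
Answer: -583600/47 ≈ -12417.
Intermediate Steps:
Q(v) = v**2 (Q(v) = v**2 + 0 = v**2)
C(h) = 3 - 2*h - 2/(-6 + h) (C(h) = 3 - 2*(h + 1/(h - 6)) = 3 - 2*(h + 1/(-6 + h)) = 3 + (-2*h - 2/(-6 + h)) = 3 - 2*h - 2/(-6 + h))
C(Q(-10)) - 12220 = (-20 - 2*((-10)**2)**2 + 15*(-10)**2)/(-6 + (-10)**2) - 12220 = (-20 - 2*100**2 + 15*100)/(-6 + 100) - 12220 = (-20 - 2*10000 + 1500)/94 - 12220 = (-20 - 20000 + 1500)/94 - 12220 = (1/94)*(-18520) - 12220 = -9260/47 - 12220 = -583600/47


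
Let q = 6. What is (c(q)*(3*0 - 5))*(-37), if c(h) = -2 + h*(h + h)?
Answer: 12950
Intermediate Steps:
c(h) = -2 + 2*h² (c(h) = -2 + h*(2*h) = -2 + 2*h²)
(c(q)*(3*0 - 5))*(-37) = ((-2 + 2*6²)*(3*0 - 5))*(-37) = ((-2 + 2*36)*(0 - 5))*(-37) = ((-2 + 72)*(-5))*(-37) = (70*(-5))*(-37) = -350*(-37) = 12950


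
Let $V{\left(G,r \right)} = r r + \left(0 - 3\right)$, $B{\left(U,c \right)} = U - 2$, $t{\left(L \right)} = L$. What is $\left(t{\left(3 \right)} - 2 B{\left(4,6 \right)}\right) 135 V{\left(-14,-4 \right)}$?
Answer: $-1755$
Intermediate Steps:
$B{\left(U,c \right)} = -2 + U$
$V{\left(G,r \right)} = -3 + r^{2}$ ($V{\left(G,r \right)} = r^{2} + \left(0 - 3\right) = r^{2} - 3 = -3 + r^{2}$)
$\left(t{\left(3 \right)} - 2 B{\left(4,6 \right)}\right) 135 V{\left(-14,-4 \right)} = \left(3 - 2 \left(-2 + 4\right)\right) 135 \left(-3 + \left(-4\right)^{2}\right) = \left(3 - 4\right) 135 \left(-3 + 16\right) = \left(3 - 4\right) 135 \cdot 13 = \left(-1\right) 135 \cdot 13 = \left(-135\right) 13 = -1755$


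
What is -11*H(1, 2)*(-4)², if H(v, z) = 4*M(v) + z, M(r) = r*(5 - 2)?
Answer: -2464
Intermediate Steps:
M(r) = 3*r (M(r) = r*3 = 3*r)
H(v, z) = z + 12*v (H(v, z) = 4*(3*v) + z = 12*v + z = z + 12*v)
-11*H(1, 2)*(-4)² = -11*(2 + 12*1)*(-4)² = -11*(2 + 12)*16 = -11*14*16 = -154*16 = -2464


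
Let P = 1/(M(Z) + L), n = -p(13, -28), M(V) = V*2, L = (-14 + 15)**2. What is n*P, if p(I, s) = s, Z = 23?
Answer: 28/47 ≈ 0.59575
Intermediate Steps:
L = 1 (L = 1**2 = 1)
M(V) = 2*V
n = 28 (n = -1*(-28) = 28)
P = 1/47 (P = 1/(2*23 + 1) = 1/(46 + 1) = 1/47 ≈ 0.021277)
n*P = 28*(1/47) = 28/47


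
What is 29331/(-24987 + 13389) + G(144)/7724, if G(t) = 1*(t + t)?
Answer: -18601035/7465246 ≈ -2.4917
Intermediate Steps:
G(t) = 2*t (G(t) = 1*(2*t) = 2*t)
29331/(-24987 + 13389) + G(144)/7724 = 29331/(-24987 + 13389) + (2*144)/7724 = 29331/(-11598) + 288*(1/7724) = 29331*(-1/11598) + 72/1931 = -9777/3866 + 72/1931 = -18601035/7465246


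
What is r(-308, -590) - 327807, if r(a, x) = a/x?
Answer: -96702911/295 ≈ -3.2781e+5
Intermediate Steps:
r(-308, -590) - 327807 = -308/(-590) - 327807 = -308*(-1/590) - 327807 = 154/295 - 327807 = -96702911/295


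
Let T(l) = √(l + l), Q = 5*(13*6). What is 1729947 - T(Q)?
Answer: 1729947 - 2*√195 ≈ 1.7299e+6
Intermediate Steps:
Q = 390 (Q = 5*78 = 390)
T(l) = √2*√l (T(l) = √(2*l) = √2*√l)
1729947 - T(Q) = 1729947 - √2*√390 = 1729947 - 2*√195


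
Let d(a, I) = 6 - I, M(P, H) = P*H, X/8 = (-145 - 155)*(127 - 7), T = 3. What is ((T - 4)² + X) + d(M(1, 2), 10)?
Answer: -288003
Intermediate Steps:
X = -288000 (X = 8*((-145 - 155)*(127 - 7)) = 8*(-300*120) = 8*(-36000) = -288000)
M(P, H) = H*P
((T - 4)² + X) + d(M(1, 2), 10) = ((3 - 4)² - 288000) + (6 - 1*10) = ((-1)² - 288000) + (6 - 10) = (1 - 288000) - 4 = -287999 - 4 = -288003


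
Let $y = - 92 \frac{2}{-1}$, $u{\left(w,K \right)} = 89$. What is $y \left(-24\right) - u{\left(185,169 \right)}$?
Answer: $-4505$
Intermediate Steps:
$y = 184$ ($y = - 92 \cdot 2 \left(-1\right) = \left(-92\right) \left(-2\right) = 184$)
$y \left(-24\right) - u{\left(185,169 \right)} = 184 \left(-24\right) - 89 = -4416 - 89 = -4505$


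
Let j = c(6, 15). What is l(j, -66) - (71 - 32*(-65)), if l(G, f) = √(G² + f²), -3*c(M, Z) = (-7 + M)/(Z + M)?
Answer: -2151 + √17288965/63 ≈ -2085.0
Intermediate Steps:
c(M, Z) = -(-7 + M)/(3*(M + Z)) (c(M, Z) = -(-7 + M)/(3*(Z + M)) = -(-7 + M)/(3*(M + Z)))
j = 1/63 (j = (7 - 1*6)/(3*(6 + 15)) = (⅓)*(7 - 6)/21 = (⅓)*(1/21)*1 = 1/63 ≈ 0.015873)
l(j, -66) - (71 - 32*(-65)) = √((1/63)² + (-66)²) - (71 - 32*(-65)) = √(1/3969 + 4356) - (71 + 2080) = √(17288965/3969) - 1*2151 = √17288965/63 - 2151 = -2151 + √17288965/63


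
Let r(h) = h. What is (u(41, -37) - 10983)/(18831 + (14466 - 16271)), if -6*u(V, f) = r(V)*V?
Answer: -67579/102156 ≈ -0.66153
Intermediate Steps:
u(V, f) = -V**2/6 (u(V, f) = -V*V/6 = -V**2/6)
(u(41, -37) - 10983)/(18831 + (14466 - 16271)) = (-1/6*41**2 - 10983)/(18831 + (14466 - 16271)) = (-1/6*1681 - 10983)/(18831 - 1805) = (-1681/6 - 10983)/17026 = -67579/6*1/17026 = -67579/102156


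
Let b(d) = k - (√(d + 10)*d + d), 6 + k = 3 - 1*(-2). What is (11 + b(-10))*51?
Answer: 1020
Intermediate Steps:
k = -1 (k = -6 + (3 - 1*(-2)) = -6 + (3 + 2) = -6 + 5 = -1)
b(d) = -1 - d - d*√(10 + d) (b(d) = -1 - (√(d + 10)*d + d) = -1 - (√(10 + d)*d + d) = -1 - (d*√(10 + d) + d) = -1 - (d + d*√(10 + d)) = -1 + (-d - d*√(10 + d)) = -1 - d - d*√(10 + d))
(11 + b(-10))*51 = (11 + (-1 - 1*(-10) - 1*(-10)*√(10 - 10)))*51 = (11 + (-1 + 10 - 1*(-10)*√0))*51 = (11 + (-1 + 10 - 1*(-10)*0))*51 = (11 + (-1 + 10 + 0))*51 = (11 + 9)*51 = 20*51 = 1020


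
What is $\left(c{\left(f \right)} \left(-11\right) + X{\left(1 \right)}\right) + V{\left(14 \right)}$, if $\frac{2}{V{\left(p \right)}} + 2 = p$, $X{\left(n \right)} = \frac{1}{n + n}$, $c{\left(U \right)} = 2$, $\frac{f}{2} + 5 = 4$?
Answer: $- \frac{64}{3} \approx -21.333$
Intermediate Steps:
$f = -2$ ($f = -10 + 2 \cdot 4 = -10 + 8 = -2$)
$X{\left(n \right)} = \frac{1}{2 n}$
$V{\left(p \right)} = \frac{2}{-2 + p}$
$\left(c{\left(f \right)} \left(-11\right) + X{\left(1 \right)}\right) + V{\left(14 \right)} = \left(2 \left(-11\right) + \frac{1}{2 \cdot 1}\right) + \frac{2}{-2 + 14} = \left(-22 + \frac{1}{2} \cdot 1\right) + \frac{2}{12} = \left(-22 + \frac{1}{2}\right) + 2 \cdot \frac{1}{12} = - \frac{43}{2} + \frac{1}{6} = - \frac{64}{3}$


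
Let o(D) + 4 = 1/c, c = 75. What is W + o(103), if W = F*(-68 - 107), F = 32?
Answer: -420299/75 ≈ -5604.0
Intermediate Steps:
o(D) = -299/75 (o(D) = -4 + 1/75 = -299/75)
W = -5600 (W = 32*(-68 - 107) = 32*(-175) = -5600)
W + o(103) = -5600 - 299/75 = -420299/75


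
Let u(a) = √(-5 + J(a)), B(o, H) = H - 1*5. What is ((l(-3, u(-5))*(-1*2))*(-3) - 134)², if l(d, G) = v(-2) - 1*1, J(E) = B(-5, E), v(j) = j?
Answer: 23104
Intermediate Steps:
B(o, H) = -5 + H (B(o, H) = H - 5 = -5 + H)
J(E) = -5 + E
u(a) = √(-10 + a) (u(a) = √(-5 + (-5 + a)) = √(-10 + a))
l(d, G) = -3 (l(d, G) = -2 - 1*1 = -2 - 1 = -3)
((l(-3, u(-5))*(-1*2))*(-3) - 134)² = (-(-3)*2*(-3) - 134)² = (-3*(-2)*(-3) - 134)² = (6*(-3) - 134)² = (-18 - 134)² = (-152)² = 23104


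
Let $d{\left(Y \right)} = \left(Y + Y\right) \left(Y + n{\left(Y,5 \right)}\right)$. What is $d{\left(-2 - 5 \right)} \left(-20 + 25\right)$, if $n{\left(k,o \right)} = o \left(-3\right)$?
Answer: $1540$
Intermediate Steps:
$n{\left(k,o \right)} = - 3 o$
$d{\left(Y \right)} = 2 Y \left(-15 + Y\right)$ ($d{\left(Y \right)} = \left(Y + Y\right) \left(Y - 15\right) = 2 Y \left(Y - 15\right) = 2 Y \left(-15 + Y\right)$)
$d{\left(-2 - 5 \right)} \left(-20 + 25\right) = 2 \left(-2 - 5\right) \left(-15 - 7\right) \left(-20 + 25\right) = 2 \left(-2 - 5\right) \left(-15 - 7\right) 5 = 2 \left(-7\right) \left(-15 - 7\right) 5 = 2 \left(-7\right) \left(-22\right) 5 = 308 \cdot 5 = 1540$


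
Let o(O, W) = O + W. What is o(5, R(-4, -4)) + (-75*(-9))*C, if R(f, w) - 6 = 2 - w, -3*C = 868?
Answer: -195283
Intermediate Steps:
C = -868/3 (C = -1/3*868 = -868/3 ≈ -289.33)
R(f, w) = 8 - w (R(f, w) = 6 + (2 - w) = 8 - w)
o(5, R(-4, -4)) + (-75*(-9))*C = (5 + (8 - 1*(-4))) - 75*(-9)*(-868/3) = (5 + (8 + 4)) + 675*(-868/3) = (5 + 12) - 195300 = 17 - 195300 = -195283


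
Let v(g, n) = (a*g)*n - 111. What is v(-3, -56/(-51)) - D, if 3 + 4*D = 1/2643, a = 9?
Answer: -6285719/44931 ≈ -139.90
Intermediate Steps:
v(g, n) = -111 + 9*g*n (v(g, n) = (9*g)*n - 111 = 9*g*n - 111 = -111 + 9*g*n)
D = -1982/2643 (D = -3/4 + (1/4)/2643 = -3/4 + (1/4)*(1/2643) = -3/4 + 1/10572 = -1982/2643 ≈ -0.74991)
v(-3, -56/(-51)) - D = (-111 + 9*(-3)*(-56/(-51))) - 1*(-1982/2643) = (-111 + 9*(-3)*(-56*(-1/51))) + 1982/2643 = (-111 + 9*(-3)*(56/51)) + 1982/2643 = (-111 - 504/17) + 1982/2643 = -2391/17 + 1982/2643 = -6285719/44931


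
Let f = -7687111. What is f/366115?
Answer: -7687111/366115 ≈ -20.996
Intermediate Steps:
f/366115 = -7687111/366115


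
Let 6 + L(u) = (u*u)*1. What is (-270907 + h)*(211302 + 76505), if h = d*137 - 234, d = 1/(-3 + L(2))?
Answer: -390220818494/5 ≈ -7.8044e+10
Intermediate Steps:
L(u) = -6 + u**2 (L(u) = -6 + (u*u)*1 = -6 + u**2*1 = -6 + u**2)
d = -1/5 (d = 1/(-3 + (-6 + 2**2)) = 1/(-3 + (-6 + 4)) = 1/(-3 - 2) = 1/(-5) = -1/5 ≈ -0.20000)
h = -1307/5 (h = -1/5*137 - 234 = -137/5 - 234 = -1307/5 ≈ -261.40)
(-270907 + h)*(211302 + 76505) = (-270907 - 1307/5)*(211302 + 76505) = -1355842/5*287807 = -390220818494/5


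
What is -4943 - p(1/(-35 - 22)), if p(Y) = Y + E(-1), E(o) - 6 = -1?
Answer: -282035/57 ≈ -4948.0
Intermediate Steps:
E(o) = 5 (E(o) = 6 - 1 = 5)
p(Y) = 5 + Y (p(Y) = Y + 5 = 5 + Y)
-4943 - p(1/(-35 - 22)) = -4943 - (5 + 1/(-35 - 22)) = -4943 - (5 + 1/(-57)) = -4943 - (5 - 1/57) = -4943 - 1*284/57 = -4943 - 284/57 = -282035/57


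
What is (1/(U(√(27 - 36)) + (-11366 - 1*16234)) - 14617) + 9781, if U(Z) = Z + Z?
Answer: -306989296808/63480003 - I/126960006 ≈ -4836.0 - 7.8765e-9*I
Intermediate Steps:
U(Z) = 2*Z
(1/(U(√(27 - 36)) + (-11366 - 1*16234)) - 14617) + 9781 = (1/(2*√(27 - 36) + (-11366 - 1*16234)) - 14617) + 9781 = (1/(2*√(-9) + (-11366 - 16234)) - 14617) + 9781 = (1/(2*(3*I) - 27600) - 14617) + 9781 = (1/(6*I - 27600) - 14617) + 9781 = (1/(-27600 + 6*I) - 14617) + 9781 = ((-27600 - 6*I)/761760036 - 14617) + 9781 = (-14617 + (-27600 - 6*I)/761760036) + 9781 = -4836 + (-27600 - 6*I)/761760036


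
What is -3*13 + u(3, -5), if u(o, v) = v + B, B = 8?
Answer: -36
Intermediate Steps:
u(o, v) = 8 + v (u(o, v) = v + 8 = 8 + v)
-3*13 + u(3, -5) = -3*13 + (8 - 5) = -39 + 3 = -36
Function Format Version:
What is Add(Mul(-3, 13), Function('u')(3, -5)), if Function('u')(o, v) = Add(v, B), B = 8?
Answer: -36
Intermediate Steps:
Function('u')(o, v) = Add(8, v) (Function('u')(o, v) = Add(v, 8) = Add(8, v))
Add(Mul(-3, 13), Function('u')(3, -5)) = Add(Mul(-3, 13), Add(8, -5)) = Add(-39, 3) = -36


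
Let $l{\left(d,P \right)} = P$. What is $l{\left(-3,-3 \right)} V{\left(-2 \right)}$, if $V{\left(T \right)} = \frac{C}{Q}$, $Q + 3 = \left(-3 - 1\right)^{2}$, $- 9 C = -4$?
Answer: $- \frac{4}{39} \approx -0.10256$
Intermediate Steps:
$C = \frac{4}{9}$ ($C = \left(- \frac{1}{9}\right) \left(-4\right) = \frac{4}{9} \approx 0.44444$)
$Q = 13$ ($Q = -3 + \left(-3 - 1\right)^{2} = -3 + \left(-4\right)^{2} = -3 + 16 = 13$)
$V{\left(T \right)} = \frac{4}{117}$ ($V{\left(T \right)} = \frac{4}{9 \cdot 13} = \frac{4}{9} \cdot \frac{1}{13} = \frac{4}{117}$)
$l{\left(-3,-3 \right)} V{\left(-2 \right)} = \left(-3\right) \frac{4}{117} = - \frac{4}{39}$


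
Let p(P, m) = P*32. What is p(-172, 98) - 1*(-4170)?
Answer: -1334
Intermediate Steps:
p(P, m) = 32*P
p(-172, 98) - 1*(-4170) = 32*(-172) - 1*(-4170) = -5504 + 4170 = -1334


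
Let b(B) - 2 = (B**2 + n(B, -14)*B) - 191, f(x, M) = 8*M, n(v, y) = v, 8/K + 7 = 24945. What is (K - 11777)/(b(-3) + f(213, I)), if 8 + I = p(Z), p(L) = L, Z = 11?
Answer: 146847409/1832943 ≈ 80.116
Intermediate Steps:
K = 4/12469 (K = 8/(-7 + 24945) = 8/24938 = 8*(1/24938) = 4/12469 ≈ 0.00032080)
I = 3 (I = -8 + 11 = 3)
b(B) = -189 + 2*B**2 (b(B) = 2 + ((B**2 + B*B) - 191) = 2 + ((B**2 + B**2) - 191) = 2 + (2*B**2 - 191) = 2 + (-191 + 2*B**2) = -189 + 2*B**2)
(K - 11777)/(b(-3) + f(213, I)) = (4/12469 - 11777)/((-189 + 2*(-3)**2) + 8*3) = -146847409/(12469*((-189 + 2*9) + 24)) = -146847409/(12469*((-189 + 18) + 24)) = -146847409/(12469*(-171 + 24)) = -146847409/12469/(-147) = -146847409/12469*(-1/147) = 146847409/1832943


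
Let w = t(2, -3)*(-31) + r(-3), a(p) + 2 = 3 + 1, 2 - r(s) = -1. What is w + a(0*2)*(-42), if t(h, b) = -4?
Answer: 43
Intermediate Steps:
r(s) = 3 (r(s) = 2 - 1*(-1) = 2 + 1 = 3)
a(p) = 2 (a(p) = -2 + (3 + 1) = -2 + 4 = 2)
w = 127 (w = -4*(-31) + 3 = 124 + 3 = 127)
w + a(0*2)*(-42) = 127 + 2*(-42) = 127 - 84 = 43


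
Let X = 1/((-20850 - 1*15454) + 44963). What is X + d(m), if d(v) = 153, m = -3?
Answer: 1324828/8659 ≈ 153.00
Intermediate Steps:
X = 1/8659 (X = 1/((-20850 - 15454) + 44963) = 1/(-36304 + 44963) = 1/8659 ≈ 0.00011549)
X + d(m) = 1/8659 + 153 = 1324828/8659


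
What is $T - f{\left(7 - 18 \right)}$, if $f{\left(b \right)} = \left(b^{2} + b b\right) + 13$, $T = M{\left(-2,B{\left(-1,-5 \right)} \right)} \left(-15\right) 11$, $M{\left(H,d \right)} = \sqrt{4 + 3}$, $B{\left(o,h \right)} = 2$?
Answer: $-255 - 165 \sqrt{7} \approx -691.55$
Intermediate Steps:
$M{\left(H,d \right)} = \sqrt{7}$
$T = - 165 \sqrt{7}$ ($T = \sqrt{7} \left(-15\right) 11 = - 15 \sqrt{7} \cdot 11 = - 165 \sqrt{7} \approx -436.55$)
$f{\left(b \right)} = 13 + 2 b^{2}$ ($f{\left(b \right)} = \left(b^{2} + b^{2}\right) + 13 = 2 b^{2} + 13 = 13 + 2 b^{2}$)
$T - f{\left(7 - 18 \right)} = - 165 \sqrt{7} - \left(13 + 2 \left(7 - 18\right)^{2}\right) = - 165 \sqrt{7} - \left(13 + 2 \left(-11\right)^{2}\right) = - 165 \sqrt{7} - \left(13 + 2 \cdot 121\right) = - 165 \sqrt{7} - \left(13 + 242\right) = - 165 \sqrt{7} - 255 = -255 - 165 \sqrt{7}$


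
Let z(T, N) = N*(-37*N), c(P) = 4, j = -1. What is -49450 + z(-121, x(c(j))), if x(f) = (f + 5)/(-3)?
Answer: -49783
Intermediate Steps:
x(f) = -5/3 - f/3 (x(f) = -(5 + f)/3 = -5/3 - f/3)
z(T, N) = -37*N²
-49450 + z(-121, x(c(j))) = -49450 - 37*(-5/3 - ⅓*4)² = -49450 - 37*(-5/3 - 4/3)² = -49450 - 37*(-3)² = -49450 - 37*9 = -49450 - 333 = -49783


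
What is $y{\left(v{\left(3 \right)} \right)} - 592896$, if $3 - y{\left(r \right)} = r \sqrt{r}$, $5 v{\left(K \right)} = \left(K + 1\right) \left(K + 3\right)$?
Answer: $-592893 - \frac{48 \sqrt{30}}{25} \approx -5.929 \cdot 10^{5}$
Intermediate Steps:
$v{\left(K \right)} = \frac{\left(1 + K\right) \left(3 + K\right)}{5}$ ($v{\left(K \right)} = \frac{\left(K + 1\right) \left(K + 3\right)}{5} = \frac{\left(1 + K\right) \left(3 + K\right)}{5}$)
$y{\left(r \right)} = 3 - r^{\frac{3}{2}}$ ($y{\left(r \right)} = 3 - r \sqrt{r} = 3 - r^{\frac{3}{2}}$)
$y{\left(v{\left(3 \right)} \right)} - 592896 = \left(3 - \left(\frac{3}{5} + \frac{3^{2}}{5} + \frac{4}{5} \cdot 3\right)^{\frac{3}{2}}\right) - 592896 = \left(3 - \left(\frac{3}{5} + \frac{1}{5} \cdot 9 + \frac{12}{5}\right)^{\frac{3}{2}}\right) - 592896 = \left(3 - \left(\frac{3}{5} + \frac{9}{5} + \frac{12}{5}\right)^{\frac{3}{2}}\right) - 592896 = \left(3 - \left(\frac{24}{5}\right)^{\frac{3}{2}}\right) - 592896 = \left(3 - \frac{48 \sqrt{30}}{25}\right) - 592896 = -592893 - \frac{48 \sqrt{30}}{25}$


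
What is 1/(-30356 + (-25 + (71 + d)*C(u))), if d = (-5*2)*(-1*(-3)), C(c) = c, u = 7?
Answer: -1/30094 ≈ -3.3229e-5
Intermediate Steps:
d = -30 (d = -10*3 = -30)
1/(-30356 + (-25 + (71 + d)*C(u))) = 1/(-30356 + (-25 + (71 - 30)*7)) = 1/(-30356 + (-25 + 41*7)) = 1/(-30356 + (-25 + 287)) = 1/(-30356 + 262) = 1/(-30094) = -1/30094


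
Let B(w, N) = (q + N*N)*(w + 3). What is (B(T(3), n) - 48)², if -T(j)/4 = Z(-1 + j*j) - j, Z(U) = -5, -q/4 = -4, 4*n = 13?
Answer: 199007449/256 ≈ 7.7737e+5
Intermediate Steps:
n = 13/4 (n = (¼)*13 = 13/4 ≈ 3.2500)
q = 16 (q = -4*(-4) = 16)
T(j) = 20 + 4*j (T(j) = -4*(-5 - j) = 20 + 4*j)
B(w, N) = (3 + w)*(16 + N²) (B(w, N) = (16 + N*N)*(w + 3) = (16 + N²)*(3 + w) = (3 + w)*(16 + N²))
(B(T(3), n) - 48)² = ((48 + 3*(13/4)² + 16*(20 + 4*3) + (20 + 4*3)*(13/4)²) - 48)² = ((48 + 3*(169/16) + 16*(20 + 12) + (20 + 12)*(169/16)) - 48)² = ((48 + 507/16 + 16*32 + 32*(169/16)) - 48)² = ((48 + 507/16 + 512 + 338) - 48)² = (14875/16 - 48)² = (14107/16)² = 199007449/256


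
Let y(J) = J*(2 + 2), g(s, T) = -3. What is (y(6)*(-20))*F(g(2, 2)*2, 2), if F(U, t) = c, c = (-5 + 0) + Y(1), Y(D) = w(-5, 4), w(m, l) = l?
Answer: 480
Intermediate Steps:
Y(D) = 4
c = -1 (c = (-5 + 0) + 4 = -5 + 4 = -1)
F(U, t) = -1
y(J) = 4*J (y(J) = J*4 = 4*J)
(y(6)*(-20))*F(g(2, 2)*2, 2) = ((4*6)*(-20))*(-1) = (24*(-20))*(-1) = -480*(-1) = 480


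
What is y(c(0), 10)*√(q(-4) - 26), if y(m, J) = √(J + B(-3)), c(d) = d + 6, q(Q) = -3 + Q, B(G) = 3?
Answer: I*√429 ≈ 20.712*I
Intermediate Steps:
c(d) = 6 + d
y(m, J) = √(3 + J) (y(m, J) = √(J + 3) = √(3 + J))
y(c(0), 10)*√(q(-4) - 26) = √(3 + 10)*√((-3 - 4) - 26) = √13*√(-7 - 26) = √13*√(-33) = √13*(I*√33) = I*√429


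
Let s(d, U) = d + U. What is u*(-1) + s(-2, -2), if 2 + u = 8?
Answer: -10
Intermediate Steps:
u = 6 (u = -2 + 8 = 6)
s(d, U) = U + d
u*(-1) + s(-2, -2) = 6*(-1) + (-2 - 2) = -6 - 4 = -10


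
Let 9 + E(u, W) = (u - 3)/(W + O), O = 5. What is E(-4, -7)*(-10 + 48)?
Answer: -209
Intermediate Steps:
E(u, W) = -9 + (-3 + u)/(5 + W) (E(u, W) = -9 + (u - 3)/(W + 5) = -9 + (-3 + u)/(5 + W))
E(-4, -7)*(-10 + 48) = ((-48 - 4 - 9*(-7))/(5 - 7))*(-10 + 48) = ((-48 - 4 + 63)/(-2))*38 = -1/2*11*38 = -11/2*38 = -209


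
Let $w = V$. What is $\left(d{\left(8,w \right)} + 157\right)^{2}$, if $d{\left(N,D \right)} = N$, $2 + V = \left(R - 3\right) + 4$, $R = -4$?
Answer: $27225$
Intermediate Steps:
$V = -5$ ($V = -2 + \left(\left(-4 - 3\right) + 4\right) = -2 + \left(-7 + 4\right) = -2 - 3 = -5$)
$w = -5$
$\left(d{\left(8,w \right)} + 157\right)^{2} = \left(8 + 157\right)^{2} = 165^{2} = 27225$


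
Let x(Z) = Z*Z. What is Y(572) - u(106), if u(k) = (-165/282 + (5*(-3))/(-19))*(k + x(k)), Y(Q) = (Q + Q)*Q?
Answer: 582280709/893 ≈ 6.5205e+5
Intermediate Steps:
x(Z) = Z**2
Y(Q) = 2*Q**2 (Y(Q) = (2*Q)*Q = 2*Q**2)
u(k) = 365*k/1786 + 365*k**2/1786 (u(k) = (-165/282 + (5*(-3))/(-19))*(k + k**2) = (-165*1/282 - 15*(-1/19))*(k + k**2) = (-55/94 + 15/19)*(k + k**2) = 365*(k + k**2)/1786 = 365*k/1786 + 365*k**2/1786)
Y(572) - u(106) = 2*572**2 - 365*106*(1 + 106)/1786 = 2*327184 - 365*106*107/1786 = 654368 - 1*2069915/893 = 654368 - 2069915/893 = 582280709/893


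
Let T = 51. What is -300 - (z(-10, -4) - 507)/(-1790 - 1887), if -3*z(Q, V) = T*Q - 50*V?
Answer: -3310511/11031 ≈ -300.11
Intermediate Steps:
z(Q, V) = -17*Q + 50*V/3 (z(Q, V) = -(51*Q - 50*V)/3 = -(-50*V + 51*Q)/3 = -17*Q + 50*V/3)
-300 - (z(-10, -4) - 507)/(-1790 - 1887) = -300 - ((-17*(-10) + (50/3)*(-4)) - 507)/(-1790 - 1887) = -300 - ((170 - 200/3) - 507)/(-3677) = -300 - (310/3 - 507)*(-1)/3677 = -300 - (-1211)*(-1)/(3*3677) = -300 - 1*1211/11031 = -300 - 1211/11031 = -3310511/11031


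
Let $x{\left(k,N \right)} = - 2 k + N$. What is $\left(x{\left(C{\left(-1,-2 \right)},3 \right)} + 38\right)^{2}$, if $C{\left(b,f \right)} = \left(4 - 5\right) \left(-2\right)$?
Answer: $1369$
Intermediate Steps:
$C{\left(b,f \right)} = 2$ ($C{\left(b,f \right)} = \left(-1\right) \left(-2\right) = 2$)
$x{\left(k,N \right)} = N - 2 k$
$\left(x{\left(C{\left(-1,-2 \right)},3 \right)} + 38\right)^{2} = \left(\left(3 - 4\right) + 38\right)^{2} = \left(-1 + 38\right)^{2} = 37^{2} = 1369$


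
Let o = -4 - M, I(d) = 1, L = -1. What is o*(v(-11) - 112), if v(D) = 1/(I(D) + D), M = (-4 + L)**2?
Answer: 32509/10 ≈ 3250.9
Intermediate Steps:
M = 25 (M = (-4 - 1)**2 = (-5)**2 = 25)
o = -29 (o = -4 - 1*25 = -4 - 25 = -29)
v(D) = 1/(1 + D)
o*(v(-11) - 112) = -29*(1/(1 - 11) - 112) = -29*(1/(-10) - 112) = -29*(-1/10 - 112) = -29*(-1121/10) = 32509/10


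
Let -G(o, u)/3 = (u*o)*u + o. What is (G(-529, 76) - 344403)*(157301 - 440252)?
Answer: -2496673606896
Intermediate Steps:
G(o, u) = -3*o - 3*o*u² (G(o, u) = -3*((u*o)*u + o) = -3*((o*u)*u + o) = -3*(o*u² + o) = -3*(o + o*u²) = -3*o - 3*o*u²)
(G(-529, 76) - 344403)*(157301 - 440252) = (-3*(-529)*(1 + 76²) - 344403)*(157301 - 440252) = (-3*(-529)*(1 + 5776) - 344403)*(-282951) = (-3*(-529)*5777 - 344403)*(-282951) = (9168099 - 344403)*(-282951) = 8823696*(-282951) = -2496673606896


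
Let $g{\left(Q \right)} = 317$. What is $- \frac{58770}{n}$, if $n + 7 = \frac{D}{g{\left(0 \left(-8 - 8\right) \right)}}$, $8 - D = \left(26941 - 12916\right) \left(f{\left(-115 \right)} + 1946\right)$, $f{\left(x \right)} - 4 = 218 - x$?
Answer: $\frac{3105015}{5336881} \approx 0.5818$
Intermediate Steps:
$f{\left(x \right)} = 222 - x$ ($f{\left(x \right)} = 4 - \left(-218 + x\right) = 222 - x$)
$D = -32019067$ ($D = 8 - \left(26941 - 12916\right) \left(\left(222 - -115\right) + 1946\right) = 8 - 14025 \left(\left(222 + 115\right) + 1946\right) = 8 - 14025 \left(337 + 1946\right) = 8 - 14025 \cdot 2283 = 8 - 32019075 = -32019067$)
$n = - \frac{32021286}{317}$ ($n = -7 - \frac{32019067}{317} = - \frac{32021286}{317} \approx -1.0101 \cdot 10^{5}$)
$- \frac{58770}{n} = - \frac{58770}{- \frac{32021286}{317}} = \left(-58770\right) \left(- \frac{317}{32021286}\right) = \frac{3105015}{5336881}$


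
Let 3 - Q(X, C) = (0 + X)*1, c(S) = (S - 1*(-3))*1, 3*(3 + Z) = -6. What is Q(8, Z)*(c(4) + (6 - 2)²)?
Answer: -115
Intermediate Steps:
Z = -5 (Z = -3 + (⅓)*(-6) = -3 - 2 = -5)
c(S) = 3 + S (c(S) = (S + 3)*1 = (3 + S)*1 = 3 + S)
Q(X, C) = 3 - X (Q(X, C) = 3 - (0 + X) = 3 - X)
Q(8, Z)*(c(4) + (6 - 2)²) = (3 - 1*8)*((3 + 4) + (6 - 2)²) = (3 - 8)*(7 + 4²) = -5*(7 + 16) = -5*23 = -115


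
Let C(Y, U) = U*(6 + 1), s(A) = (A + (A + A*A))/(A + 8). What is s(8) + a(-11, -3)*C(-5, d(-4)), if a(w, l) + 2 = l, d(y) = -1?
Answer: 40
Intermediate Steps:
s(A) = (A**2 + 2*A)/(8 + A) (s(A) = (A + (A + A**2))/(8 + A) = (A**2 + 2*A)/(8 + A))
C(Y, U) = 7*U (C(Y, U) = U*7 = 7*U)
a(w, l) = -2 + l
s(8) + a(-11, -3)*C(-5, d(-4)) = 8*(2 + 8)/(8 + 8) + (-2 - 3)*(7*(-1)) = 8*10/16 - 5*(-7) = 8*(1/16)*10 + 35 = 5 + 35 = 40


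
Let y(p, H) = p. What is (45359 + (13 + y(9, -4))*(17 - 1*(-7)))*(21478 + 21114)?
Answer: 1954419104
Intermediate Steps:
(45359 + (13 + y(9, -4))*(17 - 1*(-7)))*(21478 + 21114) = (45359 + (13 + 9)*(17 - 1*(-7)))*(21478 + 21114) = (45359 + 22*(17 + 7))*42592 = (45359 + 22*24)*42592 = (45359 + 528)*42592 = 45887*42592 = 1954419104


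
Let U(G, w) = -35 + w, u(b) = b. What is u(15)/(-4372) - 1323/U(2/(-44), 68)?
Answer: -1928217/48092 ≈ -40.094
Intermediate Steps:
u(15)/(-4372) - 1323/U(2/(-44), 68) = 15/(-4372) - 1323/(-35 + 68) = 15*(-1/4372) - 1323/33 = -15/4372 - 1323*1/33 = -15/4372 - 441/11 = -1928217/48092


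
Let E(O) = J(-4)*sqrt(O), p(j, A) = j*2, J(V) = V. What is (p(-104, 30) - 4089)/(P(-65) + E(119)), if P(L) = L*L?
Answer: -18154825/17848721 - 17188*sqrt(119)/17848721 ≈ -1.0277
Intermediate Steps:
P(L) = L**2
p(j, A) = 2*j
E(O) = -4*sqrt(O)
(p(-104, 30) - 4089)/(P(-65) + E(119)) = (2*(-104) - 4089)/((-65)**2 - 4*sqrt(119)) = (-208 - 4089)/(4225 - 4*sqrt(119)) = -4297/(4225 - 4*sqrt(119))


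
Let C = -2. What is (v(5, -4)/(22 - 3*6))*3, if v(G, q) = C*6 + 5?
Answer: -21/4 ≈ -5.2500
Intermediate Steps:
v(G, q) = -7 (v(G, q) = -2*6 + 5 = -12 + 5 = -7)
(v(5, -4)/(22 - 3*6))*3 = (-7/(22 - 3*6))*3 = (-7/(22 - 18))*3 = (-7/4)*3 = ((1/4)*(-7))*3 = -7/4*3 = -21/4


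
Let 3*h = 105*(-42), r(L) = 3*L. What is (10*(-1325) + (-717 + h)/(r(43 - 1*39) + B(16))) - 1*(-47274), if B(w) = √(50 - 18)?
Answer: 946111/28 + 2187*√2/28 ≈ 33900.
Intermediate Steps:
B(w) = 4*√2 (B(w) = √32 = 4*√2)
h = -1470 (h = (105*(-42))/3 = (⅓)*(-4410) = -1470)
(10*(-1325) + (-717 + h)/(r(43 - 1*39) + B(16))) - 1*(-47274) = (10*(-1325) + (-717 - 1470)/(3*(43 - 1*39) + 4*√2)) - 1*(-47274) = (-13250 - 2187/(3*(43 - 39) + 4*√2)) + 47274 = (-13250 - 2187/(3*4 + 4*√2)) + 47274 = (-13250 - 2187/(12 + 4*√2)) + 47274 = 34024 - 2187/(12 + 4*√2)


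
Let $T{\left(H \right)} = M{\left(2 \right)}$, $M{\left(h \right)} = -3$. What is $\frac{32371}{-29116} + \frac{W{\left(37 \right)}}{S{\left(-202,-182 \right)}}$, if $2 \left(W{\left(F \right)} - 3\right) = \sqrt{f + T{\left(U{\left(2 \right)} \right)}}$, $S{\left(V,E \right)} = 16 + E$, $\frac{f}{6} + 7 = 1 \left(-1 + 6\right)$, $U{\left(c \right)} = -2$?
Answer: $- \frac{2730467}{2416628} - \frac{i \sqrt{15}}{332} \approx -1.1299 - 0.011666 i$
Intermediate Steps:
$T{\left(H \right)} = -3$
$f = -12$ ($f = -42 + 6 \cdot 1 \left(-1 + 6\right) = -42 + 6 \cdot 1 \cdot 5 = -42 + 6 \cdot 5 = -42 + 30 = -12$)
$W{\left(F \right)} = 3 + \frac{i \sqrt{15}}{2}$ ($W{\left(F \right)} = 3 + \frac{\sqrt{-12 - 3}}{2} = 3 + \frac{\sqrt{-15}}{2} = 3 + \frac{i \sqrt{15}}{2}$)
$\frac{32371}{-29116} + \frac{W{\left(37 \right)}}{S{\left(-202,-182 \right)}} = \frac{32371}{-29116} + \frac{3 + \frac{i \sqrt{15}}{2}}{16 - 182} = 32371 \left(- \frac{1}{29116}\right) + \frac{3 + \frac{i \sqrt{15}}{2}}{-166} = - \frac{32371}{29116} + \left(3 + \frac{i \sqrt{15}}{2}\right) \left(- \frac{1}{166}\right) = - \frac{32371}{29116} - \left(\frac{3}{166} + \frac{i \sqrt{15}}{332}\right) = - \frac{2730467}{2416628} - \frac{i \sqrt{15}}{332}$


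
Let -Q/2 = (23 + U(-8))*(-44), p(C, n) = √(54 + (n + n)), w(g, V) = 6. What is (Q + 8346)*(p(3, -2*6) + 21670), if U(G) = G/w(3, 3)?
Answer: 666525860/3 + 30758*√30/3 ≈ 2.2223e+8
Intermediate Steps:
U(G) = G/6
p(C, n) = √(54 + 2*n)
Q = 5720/3 (Q = -2*(23 + (⅙)*(-8))*(-44) = -2*(23 - 4/3)*(-44) = -130*(-44)/3 = -2*(-2860/3) = 5720/3 ≈ 1906.7)
(Q + 8346)*(p(3, -2*6) + 21670) = (5720/3 + 8346)*(√(54 + 2*(-2*6)) + 21670) = 30758*(√(54 + 2*(-12)) + 21670)/3 = 30758*(√(54 - 24) + 21670)/3 = 30758*(√30 + 21670)/3 = 30758*(21670 + √30)/3 = 666525860/3 + 30758*√30/3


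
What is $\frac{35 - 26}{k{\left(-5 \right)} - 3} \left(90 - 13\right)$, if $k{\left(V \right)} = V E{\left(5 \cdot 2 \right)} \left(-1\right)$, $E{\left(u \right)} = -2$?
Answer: $- \frac{693}{13} \approx -53.308$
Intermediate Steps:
$k{\left(V \right)} = 2 V$ ($k{\left(V \right)} = V \left(-2\right) \left(-1\right) = - 2 V \left(-1\right) = 2 V$)
$\frac{35 - 26}{k{\left(-5 \right)} - 3} \left(90 - 13\right) = \frac{35 - 26}{2 \left(-5\right) - 3} \left(90 - 13\right) = \frac{9}{-10 - 3} \cdot 77 = \frac{9}{-13} \cdot 77 = 9 \left(- \frac{1}{13}\right) 77 = \left(- \frac{9}{13}\right) 77 = - \frac{693}{13}$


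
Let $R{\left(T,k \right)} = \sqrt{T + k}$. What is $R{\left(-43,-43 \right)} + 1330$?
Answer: $1330 + i \sqrt{86} \approx 1330.0 + 9.2736 i$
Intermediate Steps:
$R{\left(-43,-43 \right)} + 1330 = \sqrt{-43 - 43} + 1330 = \sqrt{-86} + 1330 = i \sqrt{86} + 1330 = 1330 + i \sqrt{86}$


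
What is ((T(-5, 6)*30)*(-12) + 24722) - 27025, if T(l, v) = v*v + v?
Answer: -17423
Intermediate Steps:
T(l, v) = v + v² (T(l, v) = v² + v = v + v²)
((T(-5, 6)*30)*(-12) + 24722) - 27025 = (((6*(1 + 6))*30)*(-12) + 24722) - 27025 = (((6*7)*30)*(-12) + 24722) - 27025 = ((42*30)*(-12) + 24722) - 27025 = (1260*(-12) + 24722) - 27025 = (-15120 + 24722) - 27025 = 9602 - 27025 = -17423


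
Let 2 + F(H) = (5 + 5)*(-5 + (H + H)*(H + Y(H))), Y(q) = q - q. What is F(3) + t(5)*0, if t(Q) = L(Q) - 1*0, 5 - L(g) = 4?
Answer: 128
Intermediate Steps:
Y(q) = 0
L(g) = 1 (L(g) = 5 - 1*4 = 5 - 4 = 1)
F(H) = -52 + 20*H² (F(H) = -2 + (5 + 5)*(-5 + (H + H)*(H + 0)) = -2 + 10*(-5 + (2*H)*H) = -2 + 10*(-5 + 2*H²) = -2 + (-50 + 20*H²) = -52 + 20*H²)
t(Q) = 1 (t(Q) = 1 - 1*0 = 1 + 0 = 1)
F(3) + t(5)*0 = (-52 + 20*3²) + 1*0 = (-52 + 20*9) + 0 = (-52 + 180) + 0 = 128 + 0 = 128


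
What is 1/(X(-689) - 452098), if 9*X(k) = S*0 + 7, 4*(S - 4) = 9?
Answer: -9/4068875 ≈ -2.2119e-6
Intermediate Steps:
S = 25/4 (S = 4 + (¼)*9 = 4 + 9/4 = 25/4 ≈ 6.2500)
X(k) = 7/9 (X(k) = ((25/4)*0 + 7)/9 = (0 + 7)/9 = (⅑)*7 = 7/9)
1/(X(-689) - 452098) = 1/(7/9 - 452098) = 1/(-4068875/9) = -9/4068875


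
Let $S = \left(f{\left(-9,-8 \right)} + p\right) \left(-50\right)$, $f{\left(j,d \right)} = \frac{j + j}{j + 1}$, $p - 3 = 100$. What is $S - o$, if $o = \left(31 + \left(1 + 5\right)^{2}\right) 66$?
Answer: $- \frac{19369}{2} \approx -9684.5$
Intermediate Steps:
$p = 103$ ($p = 3 + 100 = 103$)
$f{\left(j,d \right)} = \frac{2 j}{1 + j}$
$o = 4422$ ($o = \left(31 + 6^{2}\right) 66 = \left(31 + 36\right) 66 = 67 \cdot 66 = 4422$)
$S = - \frac{10525}{2}$ ($S = \left(2 \left(-9\right) \frac{1}{1 - 9} + 103\right) \left(-50\right) = \left(2 \left(-9\right) \frac{1}{-8} + 103\right) \left(-50\right) = \left(2 \left(-9\right) \left(- \frac{1}{8}\right) + 103\right) \left(-50\right) = \left(\frac{9}{4} + 103\right) \left(-50\right) = \frac{421}{4} \left(-50\right) = - \frac{10525}{2} \approx -5262.5$)
$S - o = - \frac{10525}{2} - 4422 = - \frac{19369}{2}$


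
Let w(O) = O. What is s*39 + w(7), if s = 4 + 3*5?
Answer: 748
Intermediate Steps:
s = 19 (s = 4 + 15 = 19)
s*39 + w(7) = 19*39 + 7 = 741 + 7 = 748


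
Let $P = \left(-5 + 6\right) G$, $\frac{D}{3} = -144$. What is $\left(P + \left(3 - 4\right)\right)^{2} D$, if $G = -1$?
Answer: $-1728$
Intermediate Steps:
$D = -432$ ($D = 3 \left(-144\right) = -432$)
$P = -1$ ($P = \left(-5 + 6\right) \left(-1\right) = 1 \left(-1\right) = -1$)
$\left(P + \left(3 - 4\right)\right)^{2} D = \left(-1 + \left(3 - 4\right)\right)^{2} \left(-432\right) = \left(-1 - 1\right)^{2} \left(-432\right) = \left(-2\right)^{2} \left(-432\right) = 4 \left(-432\right) = -1728$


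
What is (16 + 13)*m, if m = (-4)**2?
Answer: 464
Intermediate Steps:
m = 16
(16 + 13)*m = (16 + 13)*16 = 29*16 = 464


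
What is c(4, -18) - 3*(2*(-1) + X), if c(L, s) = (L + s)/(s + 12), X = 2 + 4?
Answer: -29/3 ≈ -9.6667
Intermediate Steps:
X = 6
c(L, s) = (L + s)/(12 + s)
c(4, -18) - 3*(2*(-1) + X) = (4 - 18)/(12 - 18) - 3*(2*(-1) + 6) = -14/(-6) - 3*(-2 + 6) = -⅙*(-14) - 3*4 = 7/3 - 1*12 = 7/3 - 12 = -29/3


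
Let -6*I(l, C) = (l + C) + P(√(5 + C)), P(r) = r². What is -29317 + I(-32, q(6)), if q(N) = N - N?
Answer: -58625/2 ≈ -29313.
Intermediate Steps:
q(N) = 0
I(l, C) = -⅚ - C/3 - l/6 (I(l, C) = -((l + C) + (√(5 + C))²)/6 = -((C + l) + (5 + C))/6 = -(5 + l + 2*C)/6 = -⅚ - C/3 - l/6)
-29317 + I(-32, q(6)) = -29317 + (-⅚ - ⅓*0 - ⅙*(-32)) = -29317 + (-⅚ + 0 + 16/3) = -29317 + 9/2 = -58625/2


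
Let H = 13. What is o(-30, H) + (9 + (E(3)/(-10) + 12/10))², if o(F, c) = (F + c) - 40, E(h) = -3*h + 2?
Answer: 6181/100 ≈ 61.810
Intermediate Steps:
E(h) = 2 - 3*h
o(F, c) = -40 + F + c
o(-30, H) + (9 + (E(3)/(-10) + 12/10))² = (-40 - 30 + 13) + (9 + ((2 - 3*3)/(-10) + 12/10))² = -57 + (9 + ((2 - 9)*(-⅒) + 12*(⅒)))² = -57 + (9 + (-7*(-⅒) + 6/5))² = -57 + (9 + (7/10 + 6/5))² = -57 + (9 + 19/10)² = -57 + (109/10)² = -57 + 11881/100 = 6181/100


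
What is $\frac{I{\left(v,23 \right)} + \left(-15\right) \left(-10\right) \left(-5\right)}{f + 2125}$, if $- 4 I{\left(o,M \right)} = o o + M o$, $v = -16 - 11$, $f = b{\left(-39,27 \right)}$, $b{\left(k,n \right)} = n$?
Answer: $- \frac{777}{2152} \approx -0.36106$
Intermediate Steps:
$f = 27$
$v = -27$ ($v = -16 - 11 = -27$)
$I{\left(o,M \right)} = - \frac{o^{2}}{4} - \frac{M o}{4}$ ($I{\left(o,M \right)} = - \frac{o o + M o}{4} = - \frac{o^{2} + M o}{4} = - \frac{o^{2}}{4} - \frac{M o}{4}$)
$\frac{I{\left(v,23 \right)} + \left(-15\right) \left(-10\right) \left(-5\right)}{f + 2125} = \frac{\left(- \frac{1}{4}\right) \left(-27\right) \left(23 - 27\right) + \left(-15\right) \left(-10\right) \left(-5\right)}{27 + 2125} = \frac{\left(- \frac{1}{4}\right) \left(-27\right) \left(-4\right) + 150 \left(-5\right)}{2152} = \left(-27 - 750\right) \frac{1}{2152} = \left(-777\right) \frac{1}{2152} = - \frac{777}{2152}$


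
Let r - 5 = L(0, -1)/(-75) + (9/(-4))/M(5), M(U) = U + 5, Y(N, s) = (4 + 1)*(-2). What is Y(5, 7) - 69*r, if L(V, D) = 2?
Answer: -67527/200 ≈ -337.63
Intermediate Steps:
Y(N, s) = -10 (Y(N, s) = 5*(-2) = -10)
M(U) = 5 + U
r = 2849/600 (r = 5 + (2/(-75) + (9/(-4))/(5 + 5)) = 5 + (2*(-1/75) + (9*(-¼))/10) = 5 + (-2/75 - 9/4*⅒) = 5 + (-2/75 - 9/40) = 5 - 151/600 = 2849/600 ≈ 4.7483)
Y(5, 7) - 69*r = -10 - 69*2849/600 = -10 - 65527/200 = -67527/200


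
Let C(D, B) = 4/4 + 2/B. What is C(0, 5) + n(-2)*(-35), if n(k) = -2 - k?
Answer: 7/5 ≈ 1.4000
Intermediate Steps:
C(D, B) = 1 + 2/B (C(D, B) = 4*(¼) + 2/B = 1 + 2/B)
C(0, 5) + n(-2)*(-35) = (2 + 5)/5 + (-2 - 1*(-2))*(-35) = (⅕)*7 + (-2 + 2)*(-35) = 7/5 + 0*(-35) = 7/5 + 0 = 7/5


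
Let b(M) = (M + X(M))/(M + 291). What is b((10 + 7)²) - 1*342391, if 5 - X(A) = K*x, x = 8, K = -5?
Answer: -99293223/290 ≈ -3.4239e+5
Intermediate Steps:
X(A) = 45 (X(A) = 5 - (-5)*8 = 5 - 1*(-40) = 5 + 40 = 45)
b(M) = (45 + M)/(291 + M) (b(M) = (M + 45)/(M + 291) = (45 + M)/(291 + M))
b((10 + 7)²) - 1*342391 = (45 + (10 + 7)²)/(291 + (10 + 7)²) - 1*342391 = (45 + 17²)/(291 + 17²) - 342391 = (45 + 289)/(291 + 289) - 342391 = 334/580 - 342391 = (1/580)*334 - 342391 = 167/290 - 342391 = -99293223/290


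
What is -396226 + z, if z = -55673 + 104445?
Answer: -347454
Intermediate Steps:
z = 48772
-396226 + z = -396226 + 48772 = -347454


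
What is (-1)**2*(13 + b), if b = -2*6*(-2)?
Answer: 37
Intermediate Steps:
b = 24 (b = -12*(-2) = 24)
(-1)**2*(13 + b) = (-1)**2*(13 + 24) = 1*37 = 37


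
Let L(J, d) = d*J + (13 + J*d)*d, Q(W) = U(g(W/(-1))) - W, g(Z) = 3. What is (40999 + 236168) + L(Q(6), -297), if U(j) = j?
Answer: 9570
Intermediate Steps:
Q(W) = 3 - W
L(J, d) = J*d + d*(13 + J*d)
(40999 + 236168) + L(Q(6), -297) = (40999 + 236168) - 297*(13 + (3 - 1*6) + (3 - 1*6)*(-297)) = 277167 - 297*(13 + (3 - 6) + (3 - 6)*(-297)) = 277167 - 297*(13 - 3 - 3*(-297)) = 277167 - 297*(13 - 3 + 891) = 277167 - 297*901 = 277167 - 267597 = 9570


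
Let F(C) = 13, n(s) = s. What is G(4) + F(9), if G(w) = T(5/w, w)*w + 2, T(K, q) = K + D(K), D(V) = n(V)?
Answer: 25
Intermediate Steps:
D(V) = V
T(K, q) = 2*K (T(K, q) = K + K = 2*K)
G(w) = 12 (G(w) = (2*(5/w))*w + 2 = (10/w)*w + 2 = 10 + 2 = 12)
G(4) + F(9) = 12 + 13 = 25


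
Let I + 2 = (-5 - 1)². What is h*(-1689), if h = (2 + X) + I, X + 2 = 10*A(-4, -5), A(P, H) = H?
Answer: 27024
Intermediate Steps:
X = -52 (X = -2 + 10*(-5) = -2 - 50 = -52)
I = 34 (I = -2 + (-5 - 1)² = -2 + (-6)² = -2 + 36 = 34)
h = -16 (h = (2 - 52) + 34 = -50 + 34 = -16)
h*(-1689) = -16*(-1689) = 27024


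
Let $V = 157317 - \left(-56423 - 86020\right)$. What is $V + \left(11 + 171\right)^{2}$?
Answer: $332884$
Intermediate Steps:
$V = 299760$ ($V = 157317 - -142443 = 157317 + 142443 = 299760$)
$V + \left(11 + 171\right)^{2} = 299760 + \left(11 + 171\right)^{2} = 299760 + 182^{2} = 299760 + 33124 = 332884$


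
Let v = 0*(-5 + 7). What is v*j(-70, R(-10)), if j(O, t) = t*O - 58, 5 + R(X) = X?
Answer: 0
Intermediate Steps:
R(X) = -5 + X
j(O, t) = -58 + O*t (j(O, t) = O*t - 58 = -58 + O*t)
v = 0 (v = 0*2 = 0)
v*j(-70, R(-10)) = 0*(-58 - 70*(-5 - 10)) = 0*(-58 - 70*(-15)) = 0*(-58 + 1050) = 0*992 = 0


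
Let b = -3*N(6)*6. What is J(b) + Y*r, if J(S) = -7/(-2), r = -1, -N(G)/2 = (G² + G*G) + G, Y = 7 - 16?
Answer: 25/2 ≈ 12.500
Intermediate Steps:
Y = -9
N(G) = -4*G² - 2*G (N(G) = -2*((G² + G*G) + G) = -2*((G² + G²) + G) = -2*(2*G² + G) = -2*(G + 2*G²) = -4*G² - 2*G)
b = 2808 (b = -(-6)*6*(1 + 2*6)*6 = -(-6)*6*(1 + 12)*6 = -(-6)*6*13*6 = -3*(-156)*6 = 468*6 = 2808)
J(S) = 7/2 (J(S) = -7*(-½) = 7/2)
J(b) + Y*r = 7/2 - 9*(-1) = 7/2 + 9 = 25/2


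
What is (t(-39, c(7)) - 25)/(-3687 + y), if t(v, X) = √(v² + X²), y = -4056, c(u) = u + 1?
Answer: 25/7743 - √1585/7743 ≈ -0.0019130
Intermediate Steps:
c(u) = 1 + u
t(v, X) = √(X² + v²)
(t(-39, c(7)) - 25)/(-3687 + y) = (√((1 + 7)² + (-39)²) - 25)/(-3687 - 4056) = (√(8² + 1521) - 25)/(-7743) = (√(64 + 1521) - 25)*(-1/7743) = (√1585 - 25)*(-1/7743) = (-25 + √1585)*(-1/7743) = 25/7743 - √1585/7743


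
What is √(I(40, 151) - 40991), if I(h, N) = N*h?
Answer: I*√34951 ≈ 186.95*I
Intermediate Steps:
√(I(40, 151) - 40991) = √(151*40 - 40991) = √(6040 - 40991) = √(-34951) = I*√34951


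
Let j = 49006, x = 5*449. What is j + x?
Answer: 51251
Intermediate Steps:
x = 2245
j + x = 49006 + 2245 = 51251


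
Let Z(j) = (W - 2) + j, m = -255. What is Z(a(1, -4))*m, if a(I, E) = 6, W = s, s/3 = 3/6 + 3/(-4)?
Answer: -3315/4 ≈ -828.75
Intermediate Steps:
s = -¾ (s = 3*(3/6 + 3/(-4)) = 3*(3*(⅙) + 3*(-¼)) = 3*(½ - ¾) = 3*(-¼) = -¾ ≈ -0.75000)
W = -¾ ≈ -0.75000
Z(j) = -11/4 + j (Z(j) = (-¾ - 2) + j = -11/4 + j)
Z(a(1, -4))*m = (-11/4 + 6)*(-255) = (13/4)*(-255) = -3315/4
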